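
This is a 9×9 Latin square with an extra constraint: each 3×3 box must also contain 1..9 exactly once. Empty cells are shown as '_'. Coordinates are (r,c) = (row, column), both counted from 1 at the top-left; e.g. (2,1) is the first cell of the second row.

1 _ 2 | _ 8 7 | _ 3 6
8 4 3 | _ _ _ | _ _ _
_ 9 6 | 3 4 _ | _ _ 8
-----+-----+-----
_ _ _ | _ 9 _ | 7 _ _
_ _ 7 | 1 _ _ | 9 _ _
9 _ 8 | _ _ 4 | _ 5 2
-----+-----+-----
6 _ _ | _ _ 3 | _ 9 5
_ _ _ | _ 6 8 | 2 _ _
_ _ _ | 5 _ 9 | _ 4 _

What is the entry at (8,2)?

7

(1,2) = 5: row 1 has {1,2,3,6,7,8}; col 2 has {4,9}; box has {1,2,3,4,6,8,9} → only 5 remains.
(1,4) = 9: row 1 has {1,2,3,5,6,7,8}; col 4 has {1,3,5}; box has {3,4,7,8} → only 9 remains.
(1,7) = 4: row 1 has {1,2,3,5,6,7,8,9}; col 7 has {2,7,9}; box has {3,6,8} → only 4 remains.
(3,1) = 7: row 3 has {3,4,6,8,9}; col 1 has {1,6,8,9}; box has {1,2,3,4,5,6,8,9} → only 7 remains.
(9,3) = 1: row 9 has {4,5,9}; col 3 has {2,3,6,7,8}; box has {6} → only 1 remains.
(7,3) = 4: row 7 has {3,5,6,9}; col 3 has {1,2,3,6,7,8}; box has {1,6} → only 4 remains.
(4,3) = 5: row 4 has {7,9}; col 3 has {1,2,3,4,6,7,8}; box has {7,8,9} → only 5 remains.
(8,3) = 9: row 8 has {2,6,8}; col 3 has {1,2,3,4,5,6,7,8}; box has {1,4,6} → only 9 remains.
(2,9) = 9: in row 2, 9 can only go here (every other open cell in that row sees a 9).
(2,8) = 7: in row 2, 7 can only go here (every other open cell in that row sees a 7).
(8,8) = 1: row 8 has {2,6,8,9}; col 8 has {3,4,5,7,9}; box has {2,4,5,9} → only 1 remains.
(3,8) = 2: row 3 has {3,4,6,7,8,9}; col 8 has {1,3,4,5,7,9}; box has {3,4,6,7,8,9} → only 2 remains.
(7,7) = 8: row 7 has {3,4,5,6,9}; col 7 has {2,4,7,9}; box has {1,2,4,5,9} → only 8 remains.
(5,8) = 8: in row 5, 8 can only go here (every other open cell in that row sees an 8).
(4,8) = 6: row 4 has {5,7,9}; col 8 has {1,2,3,4,5,7,8,9}; box has {2,5,7,8,9} → only 6 remains.
(4,6) = 2: row 4 has {5,6,7,9}; col 6 has {3,4,7,8,9}; box has {1,4,9} → only 2 remains.
(4,4) = 8: row 4 has {2,5,6,7,9}; col 4 has {1,3,5,9}; box has {1,2,4,9} → only 8 remains.
(7,5) = 1: in row 7, 1 can only go here (every other open cell in that row sees a 1).
(8,4) = 4: in row 8, 4 can only go here (every other open cell in that row sees a 4).
(8,1) = 5: in row 8, 5 can only go here (every other open cell in that row sees a 5).
(9,7) = 6: in row 9, 6 can only go here (every other open cell in that row sees a 6).
(9,2) = 8: in row 9, 8 can only go here (every other open cell in that row sees an 8).
(6,7) = 3: in column 7, 3 can only go here (every other open cell in that column sees a 3).
(5,9) = 4: row 5 has {1,7,8,9}; col 9 has {2,5,6,8,9}; box has {2,3,5,6,7,8,9} → only 4 remains.
(6,5) = 7: row 6 has {2,3,4,5,8,9}; col 5 has {1,4,6,8,9}; box has {1,2,4,8,9} → only 7 remains.
(9,5) = 2: row 9 has {1,4,5,6,8,9}; col 5 has {1,4,6,7,8,9}; box has {1,3,4,5,6,8,9} → only 2 remains.
(2,5) = 5: row 2 has {3,4,7,8,9}; col 5 has {1,2,4,6,7,8,9}; box has {3,4,7,8,9} → only 5 remains.
(2,7) = 1: row 2 has {3,4,5,7,8,9}; col 7 has {2,3,4,6,7,8,9}; box has {2,3,4,6,7,8,9} → only 1 remains.
(3,6) = 1: row 3 has {2,3,4,6,7,8,9}; col 6 has {2,3,4,7,8,9}; box has {3,4,5,7,8,9} → only 1 remains.
(3,7) = 5: row 3 has {1,2,3,4,6,7,8,9}; col 7 has {1,2,3,4,6,7,8,9}; box has {1,2,3,4,6,7,8,9} → only 5 remains.
(4,9) = 1: row 4 has {2,5,6,7,8,9}; col 9 has {2,4,5,6,8,9}; box has {2,3,4,5,6,7,8,9} → only 1 remains.
(5,5) = 3: row 5 has {1,4,7,8,9}; col 5 has {1,2,4,5,6,7,8,9}; box has {1,2,4,7,8,9} → only 3 remains.
(6,4) = 6: row 6 has {2,3,4,5,7,8,9}; col 4 has {1,3,4,5,8,9}; box has {1,2,3,4,7,8,9} → only 6 remains.
(7,4) = 7: row 7 has {1,3,4,5,6,8,9}; col 4 has {1,3,4,5,6,8,9}; box has {1,2,3,4,5,6,8,9} → only 7 remains.
(9,1) = 3: row 9 has {1,2,4,5,6,8,9}; col 1 has {1,5,6,7,8,9}; box has {1,4,5,6,8,9} → only 3 remains.
(9,9) = 7: row 9 has {1,2,3,4,5,6,8,9}; col 9 has {1,2,4,5,6,8,9}; box has {1,2,4,5,6,8,9} → only 7 remains.
(2,4) = 2: row 2 has {1,3,4,5,7,8,9}; col 4 has {1,3,4,5,6,7,8,9}; box has {1,3,4,5,7,8,9} → only 2 remains.
(2,6) = 6: row 2 has {1,2,3,4,5,7,8,9}; col 6 has {1,2,3,4,7,8,9}; box has {1,2,3,4,5,7,8,9} → only 6 remains.
(4,1) = 4: row 4 has {1,2,5,6,7,8,9}; col 1 has {1,3,5,6,7,8,9}; box has {5,7,8,9} → only 4 remains.
(4,2) = 3: row 4 has {1,2,4,5,6,7,8,9}; col 2 has {4,5,8,9}; box has {4,5,7,8,9} → only 3 remains.
(5,1) = 2: row 5 has {1,3,4,7,8,9}; col 1 has {1,3,4,5,6,7,8,9}; box has {3,4,5,7,8,9} → only 2 remains.
(5,2) = 6: row 5 has {1,2,3,4,7,8,9}; col 2 has {3,4,5,8,9}; box has {2,3,4,5,7,8,9} → only 6 remains.
(5,6) = 5: row 5 has {1,2,3,4,6,7,8,9}; col 6 has {1,2,3,4,6,7,8,9}; box has {1,2,3,4,6,7,8,9} → only 5 remains.
(6,2) = 1: row 6 has {2,3,4,5,6,7,8,9}; col 2 has {3,4,5,6,8,9}; box has {2,3,4,5,6,7,8,9} → only 1 remains.
(7,2) = 2: row 7 has {1,3,4,5,6,7,8,9}; col 2 has {1,3,4,5,6,8,9}; box has {1,3,4,5,6,8,9} → only 2 remains.
(8,2) = 7: row 8 has {1,2,4,5,6,8,9}; col 2 has {1,2,3,4,5,6,8,9}; box has {1,2,3,4,5,6,8,9} → only 7 remains.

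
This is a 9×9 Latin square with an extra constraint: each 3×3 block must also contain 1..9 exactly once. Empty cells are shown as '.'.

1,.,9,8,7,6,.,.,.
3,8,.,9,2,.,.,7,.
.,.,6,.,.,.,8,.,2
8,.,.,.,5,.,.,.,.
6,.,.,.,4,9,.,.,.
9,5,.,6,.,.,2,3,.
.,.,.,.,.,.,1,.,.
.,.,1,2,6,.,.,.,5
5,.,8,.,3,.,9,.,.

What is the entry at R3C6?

3

R3C5 = 1: row 3 has {2,6,8}; col 5 has {2,3,4,5,6,7}; box has {2,6,7,8,9} → only 1 remains.
R6C5 = 8: row 6 has {2,3,5,6,9}; col 5 has {1,2,3,4,5,6,7}; box has {4,5,6,9} → only 8 remains.
R7C5 = 9: row 7 has {1}; col 5 has {1,2,3,4,5,6,7,8}; box has {2,3,6} → only 9 remains.
R1C2 = 2: in row 1, 2 can only go here (every other open cell in that row sees a 2).
R2C9 = 1: in row 2, 1 can only go here (every other open cell in that row sees a 1).
R2C7 = 6: in row 2, 6 can only go here (every other open cell in that row sees a 6).
R3C8 = 9: in row 3, 9 can only go here (every other open cell in that row sees a 9).
R4C9 = 9: in row 4, 9 can only go here (every other open cell in that row sees a 9).
R4C8 = 6: in row 4, 6 can only go here (every other open cell in that row sees a 6).
R5C3 = 2: in row 5, 2 can only go here (every other open cell in that row sees a 2).
R4C6 = 2: in row 4, 2 can only go here (every other open cell in that row sees a 2).
R6C6 = 1: in row 6, 1 can only go here (every other open cell in that row sees a 1).
R4C2 = 1: in row 4, 1 can only go here (every other open cell in that row sees a 1).
R5C8 = 1: in row 5, 1 can only go here (every other open cell in that row sees a 1).
R5C9 = 8: in row 5, 8 can only go here (every other open cell in that row sees an 8).
R5C7 = 5: in row 5, 5 can only go here (every other open cell in that row sees a 5).
R1C8 = 5: in row 1, 5 can only go here (every other open cell in that row sees a 5).
R8C2 = 9: in row 8, 9 can only go here (every other open cell in that row sees a 9).
R8C7 = 3: in row 8, 3 can only go here (every other open cell in that row sees a 3).
R1C7 = 4: row 1 has {1,2,5,6,7,8,9}; col 7 has {1,2,3,5,6,8,9}; box has {1,2,5,6,7,8,9} → only 4 remains.
R1C9 = 3: row 1 has {1,2,4,5,6,7,8,9}; col 9 has {1,2,5,8,9}; box has {1,2,4,5,6,7,8,9} → only 3 remains.
R4C7 = 7: row 4 has {1,2,5,6,8,9}; col 7 has {1,2,3,4,5,6,8,9}; box has {1,2,3,5,6,8,9} → only 7 remains.
R6C9 = 4: row 6 has {1,2,3,5,6,8,9}; col 9 has {1,2,3,5,8,9}; box has {1,2,3,5,6,7,8,9} → only 4 remains.
R4C4 = 3: row 4 has {1,2,5,6,7,8,9}; col 4 has {2,6,8,9}; box has {1,2,4,5,6,8,9} → only 3 remains.
R5C4 = 7: row 5 has {1,2,4,5,6,8,9}; col 4 has {2,3,6,8,9}; box has {1,2,3,4,5,6,8,9} → only 7 remains.
R6C3 = 7: row 6 has {1,2,3,4,5,6,8,9}; col 3 has {1,2,6,8,9}; box has {1,2,5,6,8,9} → only 7 remains.
R4C3 = 4: row 4 has {1,2,3,5,6,7,8,9}; col 3 has {1,2,6,7,8,9}; box has {1,2,5,6,7,8,9} → only 4 remains.
R5C2 = 3: row 5 has {1,2,4,5,6,7,8,9}; col 2 has {1,2,5,8,9}; box has {1,2,4,5,6,7,8,9} → only 3 remains.
R7C3 = 3: row 7 has {1,9}; col 3 has {1,2,4,6,7,8,9}; box has {1,5,8,9} → only 3 remains.
R2C3 = 5: row 2 has {1,2,3,6,7,8,9}; col 3 has {1,2,3,4,6,7,8,9}; box has {1,2,3,6,8,9} → only 5 remains.
R2C6 = 4: row 2 has {1,2,3,5,6,7,8,9}; col 6 has {1,2,6,9}; box has {1,2,6,7,8,9} → only 4 remains.
R3C4 = 5: row 3 has {1,2,6,8,9}; col 4 has {2,3,6,7,8,9}; box has {1,2,4,6,7,8,9} → only 5 remains.
R3C6 = 3: row 3 has {1,2,5,6,8,9}; col 6 has {1,2,4,6,9}; box has {1,2,4,5,6,7,8,9} → only 3 remains.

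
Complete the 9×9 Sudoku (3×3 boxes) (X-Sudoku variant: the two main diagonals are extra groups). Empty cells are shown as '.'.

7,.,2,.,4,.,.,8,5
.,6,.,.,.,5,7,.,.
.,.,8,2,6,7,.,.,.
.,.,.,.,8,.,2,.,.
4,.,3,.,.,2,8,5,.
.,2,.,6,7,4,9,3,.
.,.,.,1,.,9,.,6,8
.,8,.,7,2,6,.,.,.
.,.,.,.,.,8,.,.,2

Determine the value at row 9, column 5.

row 5, column 4 = 9 (sole candidate).
row 5, column 5 = 1 (sole candidate).
row 6, column 9 = 1 (sole candidate).
row 8, column 8 = 9 (sole candidate).
row 1, column 4 = 3 (sole candidate).
row 1, column 6 = 1 (sole candidate).
row 1, column 7 = 6 (sole candidate).
row 2, column 4 = 8 (sole candidate).
row 2, column 5 = 9 (sole candidate).
row 4, column 4 = 5 (sole candidate).
row 4, column 6 = 3 (sole candidate).
row 5, column 2 = 7 (sole candidate).
row 5, column 9 = 6 (sole candidate).
row 6, column 3 = 5 (sole candidate).
row 7, column 7 = 3 (sole candidate).
row 8, column 9 = 4 (sole candidate).
row 9, column 1 = 9 (sole candidate).
row 9, column 4 = 4 (sole candidate).
row 1, column 2 = 9 (sole candidate).
row 2, column 9 = 3 (sole candidate).
row 3, column 7 = 4 (sole candidate).
row 3, column 8 = 1 (sole candidate).
row 3, column 9 = 9 (sole candidate).
row 4, column 2 = 1 (sole candidate).
row 4, column 9 = 7 (sole candidate).
row 6, column 1 = 8 (sole candidate).
row 7, column 3 = 7 (sole candidate).
row 7, column 5 = 5 (sole candidate).
row 8, column 3 = 1 (sole candidate).
row 8, column 7 = 5 (sole candidate).
row 9, column 3 = 6 (sole candidate).
row 9, column 5 = 3: row 9 has {2,4,6,8,9}; col 5 has {1,2,4,5,6,7,8,9}; box has {1,2,4,5,6,7,8,9} → only 3 remains.

3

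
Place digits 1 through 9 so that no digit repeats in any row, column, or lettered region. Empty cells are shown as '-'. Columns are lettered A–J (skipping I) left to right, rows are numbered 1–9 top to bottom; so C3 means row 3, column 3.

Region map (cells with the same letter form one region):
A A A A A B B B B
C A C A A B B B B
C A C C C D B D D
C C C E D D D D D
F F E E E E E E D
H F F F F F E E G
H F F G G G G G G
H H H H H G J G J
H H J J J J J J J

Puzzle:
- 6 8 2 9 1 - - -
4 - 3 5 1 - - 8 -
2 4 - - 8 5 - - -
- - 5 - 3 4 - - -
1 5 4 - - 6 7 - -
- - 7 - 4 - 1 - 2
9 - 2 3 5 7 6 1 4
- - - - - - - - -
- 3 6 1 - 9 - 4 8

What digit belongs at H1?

7

B2 = 7: row 2 has {1,3,4,5,8}; col 2 has {3,4,5,6}; region has {1,2,4,5,6,8,9} → only 7 remains.
F2 = 2: row 2 has {1,3,4,5,7,8}; col 6 has {1,4,5,6,7,9}; region has {1,8} → only 2 remains.
G2 = 9: row 2 has {1,2,3,4,5,7,8}; col 7 has {1,6,7}; region has {1,2,8} → only 9 remains.
J2 = 6: row 2 has {1,2,3,4,5,7,8,9}; col 9 has {2,4,8}; region has {1,2,8,9} → only 6 remains.
G3 = 3: row 3 has {2,4,5,8}; col 7 has {1,6,7,9}; region has {1,2,6,8,9} → only 3 remains.
E5 = 2: row 5 has {1,4,5,6,7}; col 5 has {1,3,4,5,8,9}; region has {1,4,6,7} → only 2 remains.
J5 = 9: row 5 has {1,2,4,5,6,7}; col 9 has {2,4,6,8}; region has {3,4,5} → only 9 remains.
B7 = 8: row 7 has {1,2,3,4,5,6,7,9}; col 2 has {3,4,5,6,7}; region has {1,2,4,5,7} → only 8 remains.
C8 = 1: row 8 has {}; col 3 has {2,3,4,5,6,7,8}; region has {3,9} → only 1 remains.
F8 = 8: row 8 has {1}; col 6 has {1,2,4,5,6,7,9}; region has {1,2,3,4,5,6,7} → only 8 remains.
H8 = 9: row 8 has {1,8}; col 8 has {1,4,8}; region has {1,2,3,4,5,6,7,8} → only 9 remains.
E9 = 7: row 9 has {1,3,4,6,8,9}; col 5 has {1,2,3,4,5,8,9}; region has {1,4,6,8,9} → only 7 remains.
A1 = 3: row 1 has {1,2,6,8,9}; col 1 has {1,2,4,9}; region has {1,2,4,5,6,7,8,9} → only 3 remains.
C3 = 9: row 3 has {2,3,4,5,8}; col 3 has {1,2,3,4,5,6,7,8}; region has {2,3,4,5,8} → only 9 remains.
B4 = 1: row 4 has {3,4,5}; col 2 has {3,4,5,6,7,8}; region has {2,3,4,5,8,9} → only 1 remains.
J4 = 7: row 4 has {1,3,4,5}; col 9 has {2,4,6,8,9}; region has {3,4,5,9} → only 7 remains.
D5 = 8: row 5 has {1,2,4,5,6,7,9}; col 4 has {1,2,3,5}; region has {1,2,4,6,7} → only 8 remains.
H5 = 3: row 5 has {1,2,4,5,6,7,8,9}; col 8 has {1,4,8,9}; region has {1,2,4,6,7,8} → only 3 remains.
B6 = 9: row 6 has {1,2,4,7}; col 2 has {1,3,4,5,6,7,8}; region has {1,2,4,5,7,8} → only 9 remains.
D6 = 6: row 6 has {1,2,4,7,9}; col 4 has {1,2,3,5,8}; region has {1,2,4,5,7,8,9} → only 6 remains.
F6 = 3: row 6 has {1,2,4,6,7,9}; col 6 has {1,2,4,5,6,7,8,9}; region has {1,2,4,5,6,7,8,9} → only 3 remains.
H6 = 5: row 6 has {1,2,3,4,6,7,9}; col 8 has {1,3,4,8,9}; region has {1,2,3,4,6,7,8} → only 5 remains.
B8 = 2: row 8 has {1,8,9}; col 2 has {1,3,4,5,6,7,8,9}; region has {1,3,9} → only 2 remains.
E8 = 6: row 8 has {1,2,8,9}; col 5 has {1,2,3,4,5,7,8,9}; region has {1,2,3,9} → only 6 remains.
G8 = 5: row 8 has {1,2,6,8,9}; col 7 has {1,3,6,7,9}; region has {1,4,6,7,8,9} → only 5 remains.
J8 = 3: row 8 has {1,2,5,6,8,9}; col 9 has {2,4,6,7,8,9}; region has {1,4,5,6,7,8,9} → only 3 remains.
A9 = 5: row 9 has {1,3,4,6,7,8,9}; col 1 has {1,2,3,4,9}; region has {1,2,3,6,9} → only 5 remains.
G9 = 2: row 9 has {1,3,4,5,6,7,8,9}; col 7 has {1,3,5,6,7,9}; region has {1,3,4,5,6,7,8,9} → only 2 remains.
G1 = 4: row 1 has {1,2,3,6,8,9}; col 7 has {1,2,3,5,6,7,9}; region has {1,2,3,6,8,9} → only 4 remains.
H1 = 7: row 1 has {1,2,3,4,6,8,9}; col 8 has {1,3,4,5,8,9}; region has {1,2,3,4,6,8,9} → only 7 remains.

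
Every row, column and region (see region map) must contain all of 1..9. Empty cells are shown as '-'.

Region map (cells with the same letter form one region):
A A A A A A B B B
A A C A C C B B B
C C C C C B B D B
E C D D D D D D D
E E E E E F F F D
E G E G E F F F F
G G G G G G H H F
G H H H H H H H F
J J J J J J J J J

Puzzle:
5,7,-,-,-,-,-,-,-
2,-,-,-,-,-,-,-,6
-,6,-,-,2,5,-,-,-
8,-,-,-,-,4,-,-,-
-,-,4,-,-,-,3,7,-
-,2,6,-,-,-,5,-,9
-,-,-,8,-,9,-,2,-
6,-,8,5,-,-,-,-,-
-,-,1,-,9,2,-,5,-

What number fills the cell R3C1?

R5C6 = 6 (hidden single in row 5).
R5C9 = 8 (hidden single in row 5).
R3C7 = 8 (hidden single in row 3).
R5C4 = 2 (hidden single in row 5).
R7C7 = 6 (hidden single in row 7).
R8C9 = 2 (hidden single in row 8).
R1C7 = 2 (hidden single in row 1).
R4C3 = 2 (hidden single in row 4).
R9C4 = 6 (hidden single in row 9).
R9C2 = 8 (hidden single in row 9).
R1C5 = 6 (hidden single in row 1).
R1C6 = 8 (hidden single in row 1).
R6C6 = 1 (sole candidate).
R7C9 = 4 (sole candidate).
R6C8 = 8 (sole candidate).
R2C5 = 8 (hidden single in row 2).
R2C3 = 5 (hidden single in row 2).
R4C8 = 6 (hidden single in row 4).
R6C4 = 4 (hidden single in row 6).
R1C8 = 4 (hidden single in row 1).
R2C2 = 4 (hidden single in row 2).
R3C1 = 4: in row 3, 4 can only go here (every other open cell in that row sees a 4).

4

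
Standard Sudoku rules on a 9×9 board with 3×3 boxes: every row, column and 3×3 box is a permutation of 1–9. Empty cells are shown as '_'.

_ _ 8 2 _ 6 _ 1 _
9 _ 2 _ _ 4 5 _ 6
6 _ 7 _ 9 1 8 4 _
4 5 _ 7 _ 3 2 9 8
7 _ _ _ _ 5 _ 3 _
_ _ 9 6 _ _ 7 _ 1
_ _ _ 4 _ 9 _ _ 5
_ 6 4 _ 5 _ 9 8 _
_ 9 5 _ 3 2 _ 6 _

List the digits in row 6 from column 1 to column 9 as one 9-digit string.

329648751

r1c5 = 7 (sole candidate).
r1c7 = 3 (sole candidate).
r1c9 = 9 (sole candidate).
r2c5 = 8 (sole candidate).
r2c8 = 7 (sole candidate).
r3c2 = 3 (sole candidate).
r3c4 = 5 (sole candidate).
r3c9 = 2 (sole candidate).
r4c5 = 1 (sole candidate).
r5c9 = 4 (sole candidate).
r6c6 = 8: row 6 has {1,6,7,9}; col 6 has {1,2,3,4,5,6,9}; box has {1,3,5,6,7} → only 8 remains.
r6c8 = 5: row 6 has {1,6,7,8,9}; col 8 has {1,3,4,6,7,8,9}; box has {1,2,3,4,7,8,9} → only 5 remains.
r7c5 = 6 (sole candidate).
r7c7 = 1 (sole candidate).
r7c8 = 2 (sole candidate).
r8c4 = 1 (sole candidate).
r8c6 = 7 (sole candidate).
r8c9 = 3 (sole candidate).
r9c4 = 8 (sole candidate).
r9c7 = 4 (sole candidate).
r9c9 = 7 (sole candidate).
r1c1 = 5 (sole candidate).
r1c2 = 4 (sole candidate).
r2c2 = 1 (sole candidate).
r2c4 = 3 (sole candidate).
r4c3 = 6 (sole candidate).
r5c3 = 1 (sole candidate).
r5c4 = 9 (sole candidate).
r5c5 = 2 (sole candidate).
r5c7 = 6 (sole candidate).
r6c2 = 2: row 6 has {1,5,6,7,8,9}; col 2 has {1,3,4,5,6,9}; box has {1,4,5,6,7,9} → only 2 remains.
r6c5 = 4: row 6 has {1,2,5,6,7,8,9}; col 5 has {1,2,3,5,6,7,8,9}; box has {1,2,3,5,6,7,8,9} → only 4 remains.
r7c3 = 3 (sole candidate).
r8c1 = 2 (sole candidate).
r9c1 = 1 (sole candidate).
r5c2 = 8 (sole candidate).
r6c1 = 3: row 6 has {1,2,4,5,6,7,8,9}; col 1 has {1,2,4,5,6,7,9}; box has {1,2,4,5,6,7,8,9} → only 3 remains.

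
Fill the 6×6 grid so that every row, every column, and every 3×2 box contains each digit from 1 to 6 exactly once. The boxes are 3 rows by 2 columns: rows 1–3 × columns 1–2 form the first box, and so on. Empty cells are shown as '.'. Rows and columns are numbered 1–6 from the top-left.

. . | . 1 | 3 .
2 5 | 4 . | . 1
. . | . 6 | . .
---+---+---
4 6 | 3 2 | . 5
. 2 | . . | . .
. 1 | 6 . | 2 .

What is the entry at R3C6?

4

R1C1 = 6: row 1 has {1,3}; col 1 has {2,4}; box has {2,5} → only 6 remains.
R1C2 = 4: row 1 has {1,3,6}; col 2 has {1,2,5,6}; box has {2,5,6} → only 4 remains.
R1C6 = 2: row 1 has {1,3,4,6}; col 6 has {1,5}; box has {1,3} → only 2 remains.
R2C4 = 3: row 2 has {1,2,4,5}; col 4 has {1,2,6}; box has {1,4,6} → only 3 remains.
R2C5 = 6: row 2 has {1,2,3,4,5}; col 5 has {2,3}; box has {1,2,3} → only 6 remains.
R3C2 = 3: row 3 has {6}; col 2 has {1,2,4,5,6}; box has {2,4,5,6} → only 3 remains.
R3C6 = 4: row 3 has {3,6}; col 6 has {1,2,5}; box has {1,2,3,6} → only 4 remains.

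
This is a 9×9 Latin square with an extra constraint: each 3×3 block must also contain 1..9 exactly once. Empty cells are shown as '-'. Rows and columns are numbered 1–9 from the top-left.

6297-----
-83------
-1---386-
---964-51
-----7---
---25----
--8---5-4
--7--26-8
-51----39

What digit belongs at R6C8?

R4C3 = 2: row 4 has {1,4,5,6,9}; col 3 has {1,3,7,8,9}; box has {} → only 2 remains.
R8C8 = 1: row 8 has {2,6,7,8}; col 8 has {3,5,6}; box has {3,4,5,6,8,9} → only 1 remains.
R1C8 = 4: row 1 has {2,6,7,9}; col 8 has {1,3,5,6}; box has {6,8} → only 4 remains.
R3C5 = 9: in row 3, 9 can only go here (every other open cell in that row sees a 9).
R3C9 = 2: in row 3, 2 can only go here (every other open cell in that row sees a 2).
R2C5 = 2: in row 2, 2 can only go here (every other open cell in that row sees a 2).
R3C1 = 7: in row 3, 7 can only go here (every other open cell in that row sees a 7).
R4C1 = 8: in row 4, 8 can only go here (every other open cell in that row sees an 8).
R8C4 = 5: in row 8, 5 can only go here (every other open cell in that row sees a 5).
R3C4 = 4: row 3 has {1,2,3,6,7,8,9}; col 4 has {2,5,7,9}; box has {2,3,7,9} → only 4 remains.
R3C3 = 5: row 3 has {1,2,3,4,6,7,8,9}; col 3 has {1,2,3,7,8,9}; box has {1,2,3,6,7,8,9} → only 5 remains.
R2C1 = 4: row 2 has {2,3,8}; col 1 has {6,7,8}; box has {1,2,3,5,6,7,8,9} → only 4 remains.
R9C1 = 2: row 9 has {1,3,5,9}; col 1 has {4,6,7,8}; box has {1,5,7,8} → only 2 remains.
R9C7 = 7: row 9 has {1,2,3,5,9}; col 7 has {5,6,8}; box has {1,3,4,5,6,8,9} → only 7 remains.
R4C7 = 3: row 4 has {1,2,4,5,6,8,9}; col 7 has {5,6,7,8}; box has {1,5} → only 3 remains.
R5C9 = 6: row 5 has {7}; col 9 has {1,2,4,8,9}; box has {1,3,5} → only 6 remains.
R6C9 = 7: row 6 has {2,5}; col 9 has {1,2,4,6,8,9}; box has {1,3,5,6} → only 7 remains.
R7C8 = 2: row 7 has {4,5,8}; col 8 has {1,3,4,5,6}; box has {1,3,4,5,6,7,8,9} → only 2 remains.
R1C7 = 1: row 1 has {2,4,6,7,9}; col 7 has {3,5,6,7,8}; box has {2,4,6,8} → only 1 remains.
R2C7 = 9: row 2 has {2,3,4,8}; col 7 has {1,3,5,6,7,8}; box has {1,2,4,6,8} → only 9 remains.
R2C8 = 7: row 2 has {2,3,4,8,9}; col 8 has {1,2,3,4,5,6}; box has {1,2,4,6,8,9} → only 7 remains.
R2C9 = 5: row 2 has {2,3,4,7,8,9}; col 9 has {1,2,4,6,7,8,9}; box has {1,2,4,6,7,8,9} → only 5 remains.
R4C2 = 7: row 4 has {1,2,3,4,5,6,8,9}; col 2 has {1,2,5,8}; box has {2,8} → only 7 remains.
R5C3 = 4: row 5 has {6,7}; col 3 has {1,2,3,5,7,8,9}; box has {2,7,8} → only 4 remains.
R5C7 = 2: row 5 has {4,6,7}; col 7 has {1,3,5,6,7,8,9}; box has {1,3,5,6,7} → only 2 remains.
R6C3 = 6: row 6 has {2,5,7}; col 3 has {1,2,3,4,5,7,8,9}; box has {2,4,7,8} → only 6 remains.
R6C7 = 4: row 6 has {2,5,6,7}; col 7 has {1,2,3,5,6,7,8,9}; box has {1,2,3,5,6,7} → only 4 remains.
R1C5 = 8: row 1 has {1,2,4,6,7,9}; col 5 has {2,5,6,9}; box has {2,3,4,7,9} → only 8 remains.
R1C6 = 5: row 1 has {1,2,4,6,7,8,9}; col 6 has {2,3,4,7}; box has {2,3,4,7,8,9} → only 5 remains.
R1C9 = 3: row 1 has {1,2,4,5,6,7,8,9}; col 9 has {1,2,4,5,6,7,8,9}; box has {1,2,4,5,6,7,8,9} → only 3 remains.
R9C5 = 4: row 9 has {1,2,3,5,7,9}; col 5 has {2,5,6,8,9}; box has {2,5} → only 4 remains.
R8C5 = 3: row 8 has {1,2,5,6,7,8}; col 5 has {2,4,5,6,8,9}; box has {2,4,5} → only 3 remains.
R5C5 = 1: row 5 has {2,4,6,7}; col 5 has {2,3,4,5,6,8,9}; box has {2,4,5,6,7,9} → only 1 remains.
R6C6 = 8: row 6 has {2,4,5,6,7}; col 6 has {2,3,4,5,7}; box has {1,2,4,5,6,7,9} → only 8 remains.
R6C8 = 9: row 6 has {2,4,5,6,7,8}; col 8 has {1,2,3,4,5,6,7}; box has {1,2,3,4,5,6,7} → only 9 remains.

9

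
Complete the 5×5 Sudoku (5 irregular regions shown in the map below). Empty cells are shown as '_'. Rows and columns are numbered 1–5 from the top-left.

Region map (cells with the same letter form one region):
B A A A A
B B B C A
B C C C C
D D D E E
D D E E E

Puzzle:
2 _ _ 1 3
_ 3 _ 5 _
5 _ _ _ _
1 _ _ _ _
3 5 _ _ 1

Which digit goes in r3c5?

r1c2 = 4: row 1 has {1,2,3}; col 2 has {3,5}; region has {1,3} → only 4 remains.
r1c3 = 5: row 1 has {1,2,3,4}; col 3 has {}; region has {1,3,4} → only 5 remains.
r2c1 = 4: row 2 has {3,5}; col 1 has {1,2,3,5}; region has {2,3,5} → only 4 remains.
r2c3 = 1: row 2 has {3,4,5}; col 3 has {5}; region has {2,3,4,5} → only 1 remains.
r2c5 = 2: row 2 has {1,3,4,5}; col 5 has {1,3}; region has {1,3,4,5} → only 2 remains.
r3c5 = 4: row 3 has {5}; col 5 has {1,2,3}; region has {5} → only 4 remains.

4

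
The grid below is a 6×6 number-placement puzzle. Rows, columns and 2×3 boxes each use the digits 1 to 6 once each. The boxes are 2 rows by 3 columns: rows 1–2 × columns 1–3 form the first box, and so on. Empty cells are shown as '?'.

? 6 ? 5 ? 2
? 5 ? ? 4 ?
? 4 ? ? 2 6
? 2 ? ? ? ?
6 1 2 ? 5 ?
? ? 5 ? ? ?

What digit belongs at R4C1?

R6C2 = 3 (sole candidate).
R6C1 = 4 (sole candidate).
R6C6 = 1 (sole candidate).
R2C6 = 3 (sole candidate).
R5C6 = 4 (sole candidate).
R6C5 = 6 (sole candidate).
R1C5 = 1 (sole candidate).
R2C3 = 1 (sole candidate).
R2C4 = 6 (sole candidate).
R3C3 = 3 (sole candidate).
R3C4 = 1 (sole candidate).
R4C3 = 6 (sole candidate).
R4C5 = 3 (sole candidate).
R4C6 = 5 (sole candidate).
R5C4 = 3 (sole candidate).
R6C4 = 2 (sole candidate).
R1C1 = 3 (sole candidate).
R1C3 = 4 (sole candidate).
R2C1 = 2 (sole candidate).
R3C1 = 5 (sole candidate).
R4C1 = 1: row 4 has {2,3,5,6}; col 1 has {2,3,4,5,6}; box has {2,3,4,5,6} → only 1 remains.

1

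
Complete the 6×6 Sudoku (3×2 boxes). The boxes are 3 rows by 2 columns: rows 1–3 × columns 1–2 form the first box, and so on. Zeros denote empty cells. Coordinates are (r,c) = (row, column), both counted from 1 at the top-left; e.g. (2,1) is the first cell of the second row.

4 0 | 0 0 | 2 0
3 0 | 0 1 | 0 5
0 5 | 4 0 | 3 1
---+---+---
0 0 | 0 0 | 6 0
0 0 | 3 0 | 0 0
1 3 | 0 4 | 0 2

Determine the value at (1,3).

(1,6) = 6: row 1 has {2,4}; col 6 has {1,2,5}; box has {1,2,3,5} → only 6 remains.
(2,5) = 4: row 2 has {1,3,5}; col 5 has {2,3,6}; box has {1,2,3,5,6} → only 4 remains.
(5,6) = 4: row 5 has {3}; col 6 has {1,2,5,6}; box has {2,6} → only 4 remains.
(6,5) = 5: row 6 has {1,2,3,4}; col 5 has {2,3,4,6}; box has {2,4,6} → only 5 remains.
(1,2) = 1: row 1 has {2,4,6}; col 2 has {3,5}; box has {3,4,5} → only 1 remains.
(1,3) = 5: row 1 has {1,2,4,6}; col 3 has {3,4}; box has {1,4} → only 5 remains.

5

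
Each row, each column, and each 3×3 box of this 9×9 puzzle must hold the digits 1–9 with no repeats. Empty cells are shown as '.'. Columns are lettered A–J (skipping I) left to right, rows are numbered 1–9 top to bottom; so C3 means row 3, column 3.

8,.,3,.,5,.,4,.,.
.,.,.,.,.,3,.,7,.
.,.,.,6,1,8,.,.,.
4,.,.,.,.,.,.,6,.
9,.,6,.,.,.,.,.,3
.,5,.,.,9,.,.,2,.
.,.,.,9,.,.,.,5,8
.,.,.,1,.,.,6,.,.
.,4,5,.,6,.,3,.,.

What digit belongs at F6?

6

G2 = 8: in row 2, 8 can only go here (every other open cell in that row sees an 8).
H3 = 3: in row 3, 3 can only go here (every other open cell in that row sees a 3).
C3 = 4: in row 3, 4 can only go here (every other open cell in that row sees a 4).
F6 = 6: in row 6, 6 can only go here (every other open cell in that row sees a 6).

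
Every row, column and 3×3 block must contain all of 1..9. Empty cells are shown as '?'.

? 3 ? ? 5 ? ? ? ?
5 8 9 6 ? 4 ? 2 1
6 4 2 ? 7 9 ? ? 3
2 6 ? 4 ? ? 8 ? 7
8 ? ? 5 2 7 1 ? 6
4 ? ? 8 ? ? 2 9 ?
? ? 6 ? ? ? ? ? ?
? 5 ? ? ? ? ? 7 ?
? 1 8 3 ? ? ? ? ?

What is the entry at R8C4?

R2C5 = 3 (sole candidate).
R2C7 = 7 (sole candidate).
R3C4 = 1 (sole candidate).
R3C7 = 5 (sole candidate).
R3C8 = 8 (sole candidate).
R5C2 = 9 (sole candidate).
R5C3 = 3 (sole candidate).
R5C8 = 4 (sole candidate).
R6C2 = 7 (sole candidate).
R6C9 = 5 (sole candidate).
R7C2 = 2 (sole candidate).
R8C3 = 4 (sole candidate).
R1C4 = 2 (sole candidate).
R1C6 = 8 (sole candidate).
R1C8 = 6 (sole candidate).
R4C8 = 3 (sole candidate).
R6C3 = 1 (sole candidate).
R6C5 = 6 (sole candidate).
R6C6 = 3 (sole candidate).
R8C4 = 9: row 8 has {4,5,7}; col 4 has {1,2,3,4,5,6,8}; box has {3} → only 9 remains.

9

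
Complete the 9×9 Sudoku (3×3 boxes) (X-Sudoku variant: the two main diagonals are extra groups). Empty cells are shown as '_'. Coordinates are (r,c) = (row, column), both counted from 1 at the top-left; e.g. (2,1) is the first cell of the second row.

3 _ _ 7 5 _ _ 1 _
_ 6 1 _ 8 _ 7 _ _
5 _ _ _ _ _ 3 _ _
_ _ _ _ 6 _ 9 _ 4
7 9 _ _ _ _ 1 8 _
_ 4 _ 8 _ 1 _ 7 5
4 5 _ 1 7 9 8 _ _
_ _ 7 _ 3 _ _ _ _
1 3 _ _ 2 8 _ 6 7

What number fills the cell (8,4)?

(5,5) = 4 (sole candidate).
(6,5) = 9 (sole candidate).
(8,2) = 2 (sole candidate).
(9,3) = 9 (sole candidate).
(1,2) = 8 (sole candidate).
(3,2) = 7 (sole candidate).
(3,3) = 2 (sole candidate).
(3,5) = 1 (sole candidate).
(4,2) = 1 (sole candidate).
(4,4) = 5 (sole candidate).
(4,6) = 7 (sole candidate).
(7,3) = 6 (sole candidate).
(8,1) = 8 (sole candidate).
(8,8) = 9 (sole candidate).
(8,9) = 1 (sole candidate).
(9,4) = 4 (sole candidate).
(9,7) = 5 (sole candidate).
(1,3) = 4 (sole candidate).
(1,9) = 9 (sole candidate).
(2,1) = 9 (sole candidate).
(2,8) = 5 (sole candidate).
(2,9) = 2 (sole candidate).
(3,8) = 4 (sole candidate).
(4,1) = 2 (sole candidate).
(4,8) = 3 (sole candidate).
(5,9) = 6 (sole candidate).
(6,1) = 6 (sole candidate).
(6,3) = 3 (sole candidate).
(6,7) = 2 (sole candidate).
(7,8) = 2 (sole candidate).
(7,9) = 3 (sole candidate).
(8,4) = 6: row 8 has {1,2,3,7,8,9}; col 4 has {1,4,5,7,8}; box has {1,2,3,4,7,8,9} → only 6 remains.

6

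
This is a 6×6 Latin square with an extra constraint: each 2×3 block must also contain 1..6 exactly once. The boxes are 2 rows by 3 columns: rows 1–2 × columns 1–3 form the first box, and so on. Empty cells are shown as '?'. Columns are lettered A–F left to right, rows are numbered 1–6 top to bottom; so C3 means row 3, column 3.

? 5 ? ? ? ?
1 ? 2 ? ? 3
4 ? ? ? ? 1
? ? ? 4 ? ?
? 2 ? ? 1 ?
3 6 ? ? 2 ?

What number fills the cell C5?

A1 = 6: row 1 has {5}; col 1 has {1,3,4}; box has {1,2,5} → only 6 remains.
E1 = 4: row 1 has {5,6}; col 5 has {1,2}; box has {3} → only 4 remains.
F1 = 2: row 1 has {4,5,6}; col 6 has {1,3}; box has {3,4} → only 2 remains.
B2 = 4: row 2 has {1,2,3}; col 2 has {2,5,6}; box has {1,2,5,6} → only 4 remains.
B3 = 3: row 3 has {1,4}; col 2 has {2,4,5,6}; box has {4} → only 3 remains.
B4 = 1: row 4 has {4}; col 2 has {2,3,4,5,6}; box has {3,4} → only 1 remains.
A5 = 5: row 5 has {1,2}; col 1 has {1,3,4,6}; box has {2,3,6} → only 5 remains.
C5 = 4: row 5 has {1,2,5}; col 3 has {2}; box has {2,3,5,6} → only 4 remains.

4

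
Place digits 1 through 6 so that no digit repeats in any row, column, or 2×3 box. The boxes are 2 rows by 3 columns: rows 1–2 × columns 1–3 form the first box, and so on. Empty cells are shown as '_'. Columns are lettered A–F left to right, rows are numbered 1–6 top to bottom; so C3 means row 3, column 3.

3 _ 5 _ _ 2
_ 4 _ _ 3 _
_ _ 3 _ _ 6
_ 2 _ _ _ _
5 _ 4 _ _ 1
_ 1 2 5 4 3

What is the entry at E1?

B1 = 6: row 1 has {2,3,5}; col 2 has {1,2,4}; box has {3,4,5} → only 6 remains.
E1 = 1: row 1 has {2,3,5,6}; col 5 has {3,4}; box has {2,3} → only 1 remains.

1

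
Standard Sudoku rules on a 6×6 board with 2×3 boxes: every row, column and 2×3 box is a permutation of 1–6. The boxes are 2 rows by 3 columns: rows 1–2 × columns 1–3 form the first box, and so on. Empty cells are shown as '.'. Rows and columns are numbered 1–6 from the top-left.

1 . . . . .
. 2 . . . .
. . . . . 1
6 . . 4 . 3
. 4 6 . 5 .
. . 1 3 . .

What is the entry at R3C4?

R4C5 = 2: row 4 has {3,4,6}; col 5 has {5}; box has {1,3,4} → only 2 remains.
R5C6 = 2: row 5 has {4,5,6}; col 6 has {1,3}; box has {3,5} → only 2 remains.
R6C2 = 5: row 6 has {1,3}; col 2 has {2,4}; box has {1,4,6} → only 5 remains.
R3C2 = 3: row 3 has {1}; col 2 has {2,4,5}; box has {6} → only 3 remains.
R3C5 = 6: row 3 has {1,3}; col 5 has {2,5}; box has {1,2,3,4} → only 6 remains.
R4C2 = 1: row 4 has {2,3,4,6}; col 2 has {2,3,4,5}; box has {3,6} → only 1 remains.
R4C3 = 5: row 4 has {1,2,3,4,6}; col 3 has {1,6}; box has {1,3,6} → only 5 remains.
R5C1 = 3: row 5 has {2,4,5,6}; col 1 has {1,6}; box has {1,4,5,6} → only 3 remains.
R5C4 = 1: row 5 has {2,3,4,5,6}; col 4 has {3,4}; box has {2,3,5} → only 1 remains.
R6C1 = 2: row 6 has {1,3,5}; col 1 has {1,3,6}; box has {1,3,4,5,6} → only 2 remains.
R6C5 = 4: row 6 has {1,2,3,5}; col 5 has {2,5,6}; box has {1,2,3,5} → only 4 remains.
R6C6 = 6: row 6 has {1,2,3,4,5}; col 6 has {1,2,3}; box has {1,2,3,4,5} → only 6 remains.
R1C2 = 6: row 1 has {1}; col 2 has {1,2,3,4,5}; box has {1,2} → only 6 remains.
R1C5 = 3: row 1 has {1,6}; col 5 has {2,4,5,6}; box has {} → only 3 remains.
R2C5 = 1: row 2 has {2}; col 5 has {2,3,4,5,6}; box has {3} → only 1 remains.
R3C1 = 4: row 3 has {1,3,6}; col 1 has {1,2,3,6}; box has {1,3,5,6} → only 4 remains.
R3C3 = 2: row 3 has {1,3,4,6}; col 3 has {1,5,6}; box has {1,3,4,5,6} → only 2 remains.
R3C4 = 5: row 3 has {1,2,3,4,6}; col 4 has {1,3,4}; box has {1,2,3,4,6} → only 5 remains.

5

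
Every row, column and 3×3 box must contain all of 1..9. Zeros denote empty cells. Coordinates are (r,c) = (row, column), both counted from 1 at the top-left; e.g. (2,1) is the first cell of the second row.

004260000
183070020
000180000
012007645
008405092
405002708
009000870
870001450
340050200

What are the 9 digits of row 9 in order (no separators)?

(4,1) = 9: row 4 has {1,2,4,5,6,7}; col 1 has {1,3,4,8}; box has {1,2,4,5,8} → only 9 remains.
(4,5) = 3: row 4 has {1,2,4,5,6,7,9}; col 5 has {5,6,7,8}; box has {2,4,5,7} → only 3 remains.
(5,5) = 1: row 5 has {2,4,5,8,9}; col 5 has {3,5,6,7,8}; box has {2,3,4,5,7} → only 1 remains.
(5,7) = 3: row 5 has {1,2,4,5,8,9}; col 7 has {2,4,6,7,8}; box has {2,4,5,6,7,8,9} → only 3 remains.
(6,5) = 9: row 6 has {2,4,5,7,8}; col 5 has {1,3,5,6,7,8}; box has {1,2,3,4,5,7} → only 9 remains.
(6,8) = 1: row 6 has {2,4,5,7,8,9}; col 8 has {2,4,5,7,9}; box has {2,3,4,5,6,7,8,9} → only 1 remains.
(8,3) = 6: row 8 has {1,4,5,7,8}; col 3 has {2,3,4,5,8,9}; box has {3,4,7,8,9} → only 6 remains.
(8,5) = 2: row 8 has {1,4,5,6,7,8}; col 5 has {1,3,5,6,7,8,9}; box has {1,5} → only 2 remains.
(9,3) = 1: row 9 has {2,3,4,5}; col 3 has {2,3,4,5,6,8,9}; box has {3,4,6,7,8,9} → only 1 remains.
(9,8) = 6: row 9 has {1,2,3,4,5}; col 8 has {1,2,4,5,7,9}; box has {2,4,5,7,8} → only 6 remains.
(9,9) = 9: row 9 has {1,2,3,4,5,6}; col 9 has {2,5,8}; box has {2,4,5,6,7,8} → only 9 remains.
(3,3) = 7: row 3 has {1,8}; col 3 has {1,2,3,4,5,6,8,9}; box has {1,3,4,8} → only 7 remains.
(3,8) = 3: row 3 has {1,7,8}; col 8 has {1,2,4,5,6,7,9}; box has {2} → only 3 remains.
(4,4) = 8: row 4 has {1,2,3,4,5,6,7,9}; col 4 has {1,2,4}; box has {1,2,3,4,5,7,9} → only 8 remains.
(5,2) = 6: row 5 has {1,2,3,4,5,8,9}; col 2 has {1,4,7,8}; box has {1,2,4,5,8,9} → only 6 remains.
(6,2) = 3: row 6 has {1,2,4,5,7,8,9}; col 2 has {1,4,6,7,8}; box has {1,2,4,5,6,8,9} → only 3 remains.
(6,4) = 6: row 6 has {1,2,3,4,5,7,8,9}; col 4 has {1,2,4,8}; box has {1,2,3,4,5,7,8,9} → only 6 remains.
(7,4) = 3: row 7 has {7,8,9}; col 4 has {1,2,4,6,8}; box has {1,2,5} → only 3 remains.
(7,5) = 4: row 7 has {3,7,8,9}; col 5 has {1,2,3,5,6,7,8,9}; box has {1,2,3,5} → only 4 remains.
(7,6) = 6: row 7 has {3,4,7,8,9}; col 6 has {1,2,5,7}; box has {1,2,3,4,5} → only 6 remains.
(7,9) = 1: row 7 has {3,4,6,7,8,9}; col 9 has {2,5,8,9}; box has {2,4,5,6,7,8,9} → only 1 remains.
(8,4) = 9: row 8 has {1,2,4,5,6,7,8}; col 4 has {1,2,3,4,6,8}; box has {1,2,3,4,5,6} → only 9 remains.
(8,9) = 3: row 8 has {1,2,4,5,6,7,8,9}; col 9 has {1,2,5,8,9}; box has {1,2,4,5,6,7,8,9} → only 3 remains.
(9,4) = 7: row 9 has {1,2,3,4,5,6,9}; col 4 has {1,2,3,4,6,8,9}; box has {1,2,3,4,5,6,9} → only 7 remains.
(9,6) = 8: row 9 has {1,2,3,4,5,6,7,9}; col 6 has {1,2,5,6,7}; box has {1,2,3,4,5,6,7,9} → only 8 remains.

341758269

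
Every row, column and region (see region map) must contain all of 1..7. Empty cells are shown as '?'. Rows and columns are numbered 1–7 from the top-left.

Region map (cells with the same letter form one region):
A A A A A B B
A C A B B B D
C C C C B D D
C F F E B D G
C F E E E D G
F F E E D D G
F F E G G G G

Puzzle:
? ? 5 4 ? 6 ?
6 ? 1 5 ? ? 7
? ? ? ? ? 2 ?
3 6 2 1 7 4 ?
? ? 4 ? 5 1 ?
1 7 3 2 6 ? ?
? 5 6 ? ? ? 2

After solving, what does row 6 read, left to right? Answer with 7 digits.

1732654

row 2, column 6 = 3 (sole candidate).
row 3, column 3 = 7 (sole candidate).
row 3, column 4 = 6 (sole candidate).
row 4, column 7 = 5 (sole candidate).
row 5, column 1 = 2 (sole candidate).
row 5, column 2 = 3 (sole candidate).
row 5, column 4 = 7 (sole candidate).
row 5, column 7 = 6 (sole candidate).
row 6, column 6 = 5: row 6 has {1,2,3,6,7}; col 6 has {1,2,3,4,6}; region has {1,2,4,6,7} → only 5 remains.
row 6, column 7 = 4: row 6 has {1,2,3,5,6,7}; col 7 has {2,5,6,7}; region has {2,5,6} → only 4 remains.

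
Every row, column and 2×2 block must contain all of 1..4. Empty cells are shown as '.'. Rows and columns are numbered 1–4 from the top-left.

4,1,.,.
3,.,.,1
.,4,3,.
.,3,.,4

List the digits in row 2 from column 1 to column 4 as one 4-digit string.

3241

row 1, column 3 = 2: row 1 has {1,4}; col 3 has {3}; box has {1} → only 2 remains.
row 1, column 4 = 3: row 1 has {1,2,4}; col 4 has {1,4}; box has {1,2} → only 3 remains.
row 2, column 2 = 2: row 2 has {1,3}; col 2 has {1,3,4}; box has {1,3,4} → only 2 remains.
row 2, column 3 = 4: row 2 has {1,2,3}; col 3 has {2,3}; box has {1,2,3} → only 4 remains.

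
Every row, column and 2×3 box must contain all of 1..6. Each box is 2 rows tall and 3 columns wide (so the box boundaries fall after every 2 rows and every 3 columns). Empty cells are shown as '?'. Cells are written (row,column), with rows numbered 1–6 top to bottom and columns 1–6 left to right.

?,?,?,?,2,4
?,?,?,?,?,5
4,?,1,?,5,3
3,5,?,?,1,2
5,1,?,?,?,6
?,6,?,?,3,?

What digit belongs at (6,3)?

(1,2) = 3: row 1 has {2,4}; col 2 has {1,5,6}; box has {} → only 3 remains.
(2,5) = 6: row 2 has {5}; col 5 has {1,2,3,5}; box has {2,4,5} → only 6 remains.
(3,2) = 2: row 3 has {1,3,4,5}; col 2 has {1,3,5,6}; box has {1,3,4,5} → only 2 remains.
(3,4) = 6: row 3 has {1,2,3,4,5}; col 4 has {}; box has {1,2,3,5} → only 6 remains.
(4,3) = 6: row 4 has {1,2,3,5}; col 3 has {1}; box has {1,2,3,4,5} → only 6 remains.
(4,4) = 4: row 4 has {1,2,3,5,6}; col 4 has {6}; box has {1,2,3,5,6} → only 4 remains.
(5,4) = 2: row 5 has {1,5,6}; col 4 has {4,6}; box has {3,6} → only 2 remains.
(5,5) = 4: row 5 has {1,2,5,6}; col 5 has {1,2,3,5,6}; box has {2,3,6} → only 4 remains.
(6,1) = 2: row 6 has {3,6}; col 1 has {3,4,5}; box has {1,5,6} → only 2 remains.
(6,3) = 4: row 6 has {2,3,6}; col 3 has {1,6}; box has {1,2,5,6} → only 4 remains.

4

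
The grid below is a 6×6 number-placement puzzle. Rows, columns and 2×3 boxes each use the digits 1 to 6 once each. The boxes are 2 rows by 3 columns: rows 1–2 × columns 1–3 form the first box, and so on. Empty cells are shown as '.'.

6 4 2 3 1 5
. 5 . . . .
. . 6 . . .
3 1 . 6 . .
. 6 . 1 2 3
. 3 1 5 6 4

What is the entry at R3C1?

R2C1 = 1: row 2 has {5}; col 1 has {3,6}; box has {2,4,5,6} → only 1 remains.
R2C3 = 3: row 2 has {1,5}; col 3 has {1,2,6}; box has {1,2,4,5,6} → only 3 remains.
R2C5 = 4: row 2 has {1,3,5}; col 5 has {1,2,6}; box has {1,3,5} → only 4 remains.
R3C2 = 2: row 3 has {6}; col 2 has {1,3,4,5,6}; box has {1,3,6} → only 2 remains.
R3C4 = 4: row 3 has {2,6}; col 4 has {1,3,5,6}; box has {6} → only 4 remains.
R3C6 = 1: row 3 has {2,4,6}; col 6 has {3,4,5}; box has {4,6} → only 1 remains.
R4C5 = 5: row 4 has {1,3,6}; col 5 has {1,2,4,6}; box has {1,4,6} → only 5 remains.
R4C6 = 2: row 4 has {1,3,5,6}; col 6 has {1,3,4,5}; box has {1,4,5,6} → only 2 remains.
R6C1 = 2: row 6 has {1,3,4,5,6}; col 1 has {1,3,6}; box has {1,3,6} → only 2 remains.
R2C4 = 2: row 2 has {1,3,4,5}; col 4 has {1,3,4,5,6}; box has {1,3,4,5} → only 2 remains.
R2C6 = 6: row 2 has {1,2,3,4,5}; col 6 has {1,2,3,4,5}; box has {1,2,3,4,5} → only 6 remains.
R3C1 = 5: row 3 has {1,2,4,6}; col 1 has {1,2,3,6}; box has {1,2,3,6} → only 5 remains.

5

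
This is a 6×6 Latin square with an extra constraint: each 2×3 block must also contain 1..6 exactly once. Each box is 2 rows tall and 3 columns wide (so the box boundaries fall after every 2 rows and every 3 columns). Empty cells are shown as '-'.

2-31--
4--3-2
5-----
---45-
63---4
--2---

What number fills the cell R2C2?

5

R2C5 = 6 (sole candidate).
R6C1 = 1 (sole candidate).
R6C5 = 3 (sole candidate).
R1C5 = 4 (sole candidate).
R1C6 = 5 (sole candidate).
R4C1 = 3 (sole candidate).
R5C3 = 5 (sole candidate).
R5C4 = 2 (sole candidate).
R5C5 = 1 (sole candidate).
R6C2 = 4 (sole candidate).
R6C6 = 6 (sole candidate).
R1C2 = 6 (sole candidate).
R2C3 = 1 (sole candidate).
R3C4 = 6 (sole candidate).
R3C5 = 2 (sole candidate).
R4C3 = 6 (sole candidate).
R4C6 = 1 (sole candidate).
R6C4 = 5 (sole candidate).
R2C2 = 5: row 2 has {1,2,3,4,6}; col 2 has {3,4,6}; box has {1,2,3,4,6} → only 5 remains.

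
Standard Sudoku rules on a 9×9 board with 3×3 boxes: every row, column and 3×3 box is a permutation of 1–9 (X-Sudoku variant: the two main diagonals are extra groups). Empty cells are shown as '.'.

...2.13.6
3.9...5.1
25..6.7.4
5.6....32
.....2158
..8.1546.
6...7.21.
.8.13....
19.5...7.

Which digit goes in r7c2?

3

r2c8 = 2: row 2 has {1,3,5,9}; col 8 has {1,3,5,6,7}; box has {1,3,4,5,6,7}; anti-diagonal has {1,6,7,8} → only 2 remains.
r3c3 = 1: row 3 has {2,4,5,6,7}; col 3 has {6,8,9}; box has {2,3,5,9}; main diagonal has {2,5} → only 1 remains.
r4c7 = 9: row 4 has {2,3,5,6}; col 7 has {1,2,3,4,5,7}; box has {1,2,3,4,5,6,8} → only 9 remains.
r6c9 = 7: row 6 has {1,4,5,6,8}; col 9 has {1,2,4,6,8}; box has {1,2,3,4,5,6,8,9} → only 7 remains.
r8c7 = 6: row 8 has {1,3,8}; col 7 has {1,2,3,4,5,7,9}; box has {1,2,7} → only 6 remains.
r9c7 = 8: row 9 has {1,5,7,9}; col 7 has {1,2,3,4,5,6,7,9}; box has {1,2,6,7} → only 8 remains.
r9c9 = 3: row 9 has {1,5,7,8,9}; col 9 has {1,2,4,6,7,8}; box has {1,2,6,7,8}; main diagonal has {1,2,5} → only 3 remains.
r4c6 = 4: row 4 has {2,3,5,6,9}; col 6 has {1,2,5}; box has {1,2,5}; anti-diagonal has {1,2,6,7,8} → only 4 remains.
r5c5 = 9: row 5 has {1,2,5,8}; col 5 has {1,3,6,7}; box has {1,2,4,5}; main diagonal has {1,2,3,5}; anti-diagonal has {1,2,4,6,7,8} → only 9 remains.
r6c1 = 9: row 6 has {1,4,5,6,7,8}; col 1 has {1,2,3,5,6}; box has {5,6,8} → only 9 remains.
r6c4 = 3: row 6 has {1,4,5,6,7,8,9}; col 4 has {1,2,5}; box has {1,2,4,5,9}; anti-diagonal has {1,2,4,6,7,8,9} → only 3 remains.
r7c3 = 5: row 7 has {1,2,6,7}; col 3 has {1,6,8,9}; box has {1,6,8,9}; anti-diagonal has {1,2,3,4,6,7,8,9} → only 5 remains.
r7c9 = 9: row 7 has {1,2,5,6,7}; col 9 has {1,2,3,4,6,7,8}; box has {1,2,3,6,7,8} → only 9 remains.
r8c6 = 9: row 8 has {1,3,6,8}; col 6 has {1,2,4,5}; box has {1,3,5,7} → only 9 remains.
r8c8 = 4: row 8 has {1,3,6,8,9}; col 8 has {1,2,3,5,6,7}; box has {1,2,3,6,7,8,9}; main diagonal has {1,2,3,5,9} → only 4 remains.
r8c9 = 5: row 8 has {1,3,4,6,8,9}; col 9 has {1,2,3,4,6,7,8,9}; box has {1,2,3,4,6,7,8,9} → only 5 remains.
r9c6 = 6: row 9 has {1,3,5,7,8,9}; col 6 has {1,2,4,5,9}; box has {1,3,5,7,9} → only 6 remains.
r4c5 = 8: row 4 has {2,3,4,5,6,9}; col 5 has {1,3,6,7,9}; box has {1,2,3,4,5,9} → only 8 remains.
r6c2 = 2: row 6 has {1,3,4,5,6,7,8,9}; col 2 has {5,8,9}; box has {5,6,8,9} → only 2 remains.
r7c6 = 8: row 7 has {1,2,5,6,7,9}; col 6 has {1,2,4,5,6,9}; box has {1,3,5,6,7,9} → only 8 remains.
r8c1 = 7: row 8 has {1,3,4,5,6,8,9}; col 1 has {1,2,3,5,6,9}; box has {1,5,6,8,9} → only 7 remains.
r8c3 = 2: row 8 has {1,3,4,5,6,7,8,9}; col 3 has {1,5,6,8,9}; box has {1,5,6,7,8,9} → only 2 remains.
r9c3 = 4: row 9 has {1,3,5,6,7,8,9}; col 3 has {1,2,5,6,8,9}; box has {1,2,5,6,7,8,9} → only 4 remains.
r9c5 = 2: row 9 has {1,3,4,5,6,7,8,9}; col 5 has {1,3,6,7,8,9}; box has {1,3,5,6,7,8,9} → only 2 remains.
r1c1 = 8: row 1 has {1,2,3,6}; col 1 has {1,2,3,5,6,7,9}; box has {1,2,3,5,9}; main diagonal has {1,2,3,4,5,9} → only 8 remains.
r1c3 = 7: row 1 has {1,2,3,6,8}; col 3 has {1,2,4,5,6,8,9}; box has {1,2,3,5,8,9} → only 7 remains.
r1c8 = 9: row 1 has {1,2,3,6,7,8}; col 8 has {1,2,3,4,5,6,7}; box has {1,2,3,4,5,6,7} → only 9 remains.
r2c2 = 6: row 2 has {1,2,3,5,9}; col 2 has {2,5,8,9}; box has {1,2,3,5,7,8,9}; main diagonal has {1,2,3,4,5,8,9} → only 6 remains.
r2c5 = 4: row 2 has {1,2,3,5,6,9}; col 5 has {1,2,3,6,7,8,9}; box has {1,2,6} → only 4 remains.
r2c6 = 7: row 2 has {1,2,3,4,5,6,9}; col 6 has {1,2,4,5,6,8,9}; box has {1,2,4,6} → only 7 remains.
r3c6 = 3: row 3 has {1,2,4,5,6,7}; col 6 has {1,2,4,5,6,7,8,9}; box has {1,2,4,6,7} → only 3 remains.
r3c8 = 8: row 3 has {1,2,3,4,5,6,7}; col 8 has {1,2,3,4,5,6,7,9}; box has {1,2,3,4,5,6,7,9} → only 8 remains.
r4c4 = 7: row 4 has {2,3,4,5,6,8,9}; col 4 has {1,2,3,5}; box has {1,2,3,4,5,8,9}; main diagonal has {1,2,3,4,5,6,8,9} → only 7 remains.
r5c1 = 4: row 5 has {1,2,5,8,9}; col 1 has {1,2,3,5,6,7,8,9}; box has {2,5,6,8,9} → only 4 remains.
r5c3 = 3: row 5 has {1,2,4,5,8,9}; col 3 has {1,2,4,5,6,7,8,9}; box has {2,4,5,6,8,9} → only 3 remains.
r5c4 = 6: row 5 has {1,2,3,4,5,8,9}; col 4 has {1,2,3,5,7}; box has {1,2,3,4,5,7,8,9} → only 6 remains.
r7c2 = 3: row 7 has {1,2,5,6,7,8,9}; col 2 has {2,5,6,8,9}; box has {1,2,4,5,6,7,8,9} → only 3 remains.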